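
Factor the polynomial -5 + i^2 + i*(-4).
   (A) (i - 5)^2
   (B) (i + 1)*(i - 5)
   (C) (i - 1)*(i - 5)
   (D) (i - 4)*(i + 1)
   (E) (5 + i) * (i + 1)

We need to factor -5 + i^2 + i*(-4).
The factored form is (i + 1)*(i - 5).
B) (i + 1)*(i - 5)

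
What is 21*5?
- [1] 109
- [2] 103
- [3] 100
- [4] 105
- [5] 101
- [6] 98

21 * 5 = 105
4) 105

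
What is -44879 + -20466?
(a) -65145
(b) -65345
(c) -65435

-44879 + -20466 = -65345
b) -65345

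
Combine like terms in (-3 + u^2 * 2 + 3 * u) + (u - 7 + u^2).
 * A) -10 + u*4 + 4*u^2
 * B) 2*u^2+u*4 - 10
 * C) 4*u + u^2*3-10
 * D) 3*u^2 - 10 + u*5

Adding the polynomials and combining like terms:
(-3 + u^2*2 + 3*u) + (u - 7 + u^2)
= 4*u + u^2*3-10
C) 4*u + u^2*3-10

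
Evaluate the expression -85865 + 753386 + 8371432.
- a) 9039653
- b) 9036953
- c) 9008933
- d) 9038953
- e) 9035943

First: -85865 + 753386 = 667521
Then: 667521 + 8371432 = 9038953
d) 9038953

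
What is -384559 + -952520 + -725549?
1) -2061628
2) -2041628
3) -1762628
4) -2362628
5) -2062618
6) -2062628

First: -384559 + -952520 = -1337079
Then: -1337079 + -725549 = -2062628
6) -2062628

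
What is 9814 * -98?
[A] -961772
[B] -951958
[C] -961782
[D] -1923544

9814 * -98 = -961772
A) -961772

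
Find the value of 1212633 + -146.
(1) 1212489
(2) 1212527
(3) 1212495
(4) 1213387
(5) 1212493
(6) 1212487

1212633 + -146 = 1212487
6) 1212487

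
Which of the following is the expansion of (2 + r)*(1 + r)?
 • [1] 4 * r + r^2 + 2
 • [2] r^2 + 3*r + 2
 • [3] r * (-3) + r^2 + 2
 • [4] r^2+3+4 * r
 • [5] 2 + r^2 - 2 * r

Expanding (2 + r)*(1 + r):
= r^2 + 3*r + 2
2) r^2 + 3*r + 2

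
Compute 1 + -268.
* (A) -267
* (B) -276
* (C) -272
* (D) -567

1 + -268 = -267
A) -267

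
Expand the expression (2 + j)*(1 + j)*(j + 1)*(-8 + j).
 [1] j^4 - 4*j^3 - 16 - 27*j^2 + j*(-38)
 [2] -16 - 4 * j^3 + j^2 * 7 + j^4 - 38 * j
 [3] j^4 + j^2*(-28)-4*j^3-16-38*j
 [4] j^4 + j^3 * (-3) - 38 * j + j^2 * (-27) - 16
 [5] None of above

Expanding (2 + j)*(1 + j)*(j + 1)*(-8 + j):
= j^4 - 4*j^3 - 16 - 27*j^2 + j*(-38)
1) j^4 - 4*j^3 - 16 - 27*j^2 + j*(-38)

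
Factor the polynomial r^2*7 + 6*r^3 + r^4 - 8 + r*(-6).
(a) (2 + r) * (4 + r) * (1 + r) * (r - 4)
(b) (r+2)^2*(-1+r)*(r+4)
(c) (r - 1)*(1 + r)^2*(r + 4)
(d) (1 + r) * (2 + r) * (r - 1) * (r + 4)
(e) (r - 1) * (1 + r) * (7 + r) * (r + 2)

We need to factor r^2*7 + 6*r^3 + r^4 - 8 + r*(-6).
The factored form is (1 + r) * (2 + r) * (r - 1) * (r + 4).
d) (1 + r) * (2 + r) * (r - 1) * (r + 4)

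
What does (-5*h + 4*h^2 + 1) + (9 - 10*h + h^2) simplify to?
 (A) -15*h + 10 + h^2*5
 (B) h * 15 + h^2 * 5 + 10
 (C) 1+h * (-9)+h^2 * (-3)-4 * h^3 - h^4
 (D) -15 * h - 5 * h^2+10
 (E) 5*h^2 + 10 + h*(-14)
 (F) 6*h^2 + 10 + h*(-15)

Adding the polynomials and combining like terms:
(-5*h + 4*h^2 + 1) + (9 - 10*h + h^2)
= -15*h + 10 + h^2*5
A) -15*h + 10 + h^2*5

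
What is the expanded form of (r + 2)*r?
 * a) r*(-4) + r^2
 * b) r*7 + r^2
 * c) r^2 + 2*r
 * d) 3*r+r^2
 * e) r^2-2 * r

Expanding (r + 2)*r:
= r^2 + 2*r
c) r^2 + 2*r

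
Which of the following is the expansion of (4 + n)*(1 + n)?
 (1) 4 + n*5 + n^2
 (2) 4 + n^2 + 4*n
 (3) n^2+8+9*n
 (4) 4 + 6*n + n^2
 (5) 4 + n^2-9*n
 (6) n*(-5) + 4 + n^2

Expanding (4 + n)*(1 + n):
= 4 + n*5 + n^2
1) 4 + n*5 + n^2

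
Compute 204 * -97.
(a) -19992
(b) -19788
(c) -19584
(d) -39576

204 * -97 = -19788
b) -19788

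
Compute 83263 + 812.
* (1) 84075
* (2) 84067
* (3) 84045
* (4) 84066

83263 + 812 = 84075
1) 84075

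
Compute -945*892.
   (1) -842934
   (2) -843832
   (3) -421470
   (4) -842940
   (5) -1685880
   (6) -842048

-945 * 892 = -842940
4) -842940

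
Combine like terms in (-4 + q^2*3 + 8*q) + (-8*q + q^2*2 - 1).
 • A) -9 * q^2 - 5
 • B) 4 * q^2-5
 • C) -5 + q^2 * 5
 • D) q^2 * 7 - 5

Adding the polynomials and combining like terms:
(-4 + q^2*3 + 8*q) + (-8*q + q^2*2 - 1)
= -5 + q^2 * 5
C) -5 + q^2 * 5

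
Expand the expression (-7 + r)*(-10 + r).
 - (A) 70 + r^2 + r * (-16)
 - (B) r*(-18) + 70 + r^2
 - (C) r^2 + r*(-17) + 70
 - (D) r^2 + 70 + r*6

Expanding (-7 + r)*(-10 + r):
= r^2 + r*(-17) + 70
C) r^2 + r*(-17) + 70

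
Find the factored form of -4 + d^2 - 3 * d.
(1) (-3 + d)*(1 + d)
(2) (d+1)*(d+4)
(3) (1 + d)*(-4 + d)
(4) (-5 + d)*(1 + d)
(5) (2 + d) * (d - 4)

We need to factor -4 + d^2 - 3 * d.
The factored form is (1 + d)*(-4 + d).
3) (1 + d)*(-4 + d)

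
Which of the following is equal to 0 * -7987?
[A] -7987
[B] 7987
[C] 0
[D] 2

0 * -7987 = 0
C) 0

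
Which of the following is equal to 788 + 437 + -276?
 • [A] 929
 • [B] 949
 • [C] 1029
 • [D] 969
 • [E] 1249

First: 788 + 437 = 1225
Then: 1225 + -276 = 949
B) 949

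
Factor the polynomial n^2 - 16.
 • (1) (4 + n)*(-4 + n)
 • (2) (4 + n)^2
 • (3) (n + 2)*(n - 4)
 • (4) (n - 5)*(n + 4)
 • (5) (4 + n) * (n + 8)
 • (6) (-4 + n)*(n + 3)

We need to factor n^2 - 16.
The factored form is (4 + n)*(-4 + n).
1) (4 + n)*(-4 + n)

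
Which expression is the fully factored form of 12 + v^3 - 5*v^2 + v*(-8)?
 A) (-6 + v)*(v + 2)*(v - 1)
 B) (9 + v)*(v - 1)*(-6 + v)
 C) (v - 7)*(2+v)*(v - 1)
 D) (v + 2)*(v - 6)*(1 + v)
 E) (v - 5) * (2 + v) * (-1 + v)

We need to factor 12 + v^3 - 5*v^2 + v*(-8).
The factored form is (-6 + v)*(v + 2)*(v - 1).
A) (-6 + v)*(v + 2)*(v - 1)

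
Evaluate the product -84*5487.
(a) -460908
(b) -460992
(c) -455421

-84 * 5487 = -460908
a) -460908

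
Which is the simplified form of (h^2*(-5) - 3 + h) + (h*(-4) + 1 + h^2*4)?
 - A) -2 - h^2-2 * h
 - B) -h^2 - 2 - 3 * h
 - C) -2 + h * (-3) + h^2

Adding the polynomials and combining like terms:
(h^2*(-5) - 3 + h) + (h*(-4) + 1 + h^2*4)
= -h^2 - 2 - 3 * h
B) -h^2 - 2 - 3 * h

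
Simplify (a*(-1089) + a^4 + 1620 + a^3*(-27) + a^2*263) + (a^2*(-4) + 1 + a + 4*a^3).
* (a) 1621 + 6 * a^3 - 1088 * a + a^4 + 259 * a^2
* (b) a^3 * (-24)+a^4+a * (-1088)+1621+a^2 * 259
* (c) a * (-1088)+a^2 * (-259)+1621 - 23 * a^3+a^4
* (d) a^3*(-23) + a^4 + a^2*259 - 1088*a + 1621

Adding the polynomials and combining like terms:
(a*(-1089) + a^4 + 1620 + a^3*(-27) + a^2*263) + (a^2*(-4) + 1 + a + 4*a^3)
= a^3*(-23) + a^4 + a^2*259 - 1088*a + 1621
d) a^3*(-23) + a^4 + a^2*259 - 1088*a + 1621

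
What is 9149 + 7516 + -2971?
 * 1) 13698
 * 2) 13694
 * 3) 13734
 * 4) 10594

First: 9149 + 7516 = 16665
Then: 16665 + -2971 = 13694
2) 13694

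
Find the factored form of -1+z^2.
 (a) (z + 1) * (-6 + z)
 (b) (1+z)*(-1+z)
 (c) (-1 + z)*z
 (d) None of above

We need to factor -1+z^2.
The factored form is (1+z)*(-1+z).
b) (1+z)*(-1+z)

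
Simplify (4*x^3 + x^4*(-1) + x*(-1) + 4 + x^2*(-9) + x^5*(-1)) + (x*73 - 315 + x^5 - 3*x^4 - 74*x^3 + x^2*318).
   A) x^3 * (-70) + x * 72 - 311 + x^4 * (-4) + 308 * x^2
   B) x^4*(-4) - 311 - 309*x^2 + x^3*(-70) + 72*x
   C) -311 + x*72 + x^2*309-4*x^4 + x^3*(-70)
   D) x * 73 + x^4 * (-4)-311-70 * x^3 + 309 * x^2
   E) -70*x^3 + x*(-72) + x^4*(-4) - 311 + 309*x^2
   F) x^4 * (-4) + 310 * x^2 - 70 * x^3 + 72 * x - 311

Adding the polynomials and combining like terms:
(4*x^3 + x^4*(-1) + x*(-1) + 4 + x^2*(-9) + x^5*(-1)) + (x*73 - 315 + x^5 - 3*x^4 - 74*x^3 + x^2*318)
= -311 + x*72 + x^2*309-4*x^4 + x^3*(-70)
C) -311 + x*72 + x^2*309-4*x^4 + x^3*(-70)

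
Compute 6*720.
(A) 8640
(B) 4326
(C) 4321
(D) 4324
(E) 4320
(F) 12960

6 * 720 = 4320
E) 4320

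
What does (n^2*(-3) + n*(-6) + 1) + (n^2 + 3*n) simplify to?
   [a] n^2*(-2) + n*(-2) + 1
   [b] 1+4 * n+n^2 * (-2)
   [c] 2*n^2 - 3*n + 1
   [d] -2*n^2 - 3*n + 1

Adding the polynomials and combining like terms:
(n^2*(-3) + n*(-6) + 1) + (n^2 + 3*n)
= -2*n^2 - 3*n + 1
d) -2*n^2 - 3*n + 1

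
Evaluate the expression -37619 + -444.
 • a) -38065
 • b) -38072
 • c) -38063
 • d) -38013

-37619 + -444 = -38063
c) -38063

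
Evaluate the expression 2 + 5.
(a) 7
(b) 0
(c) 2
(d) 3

2 + 5 = 7
a) 7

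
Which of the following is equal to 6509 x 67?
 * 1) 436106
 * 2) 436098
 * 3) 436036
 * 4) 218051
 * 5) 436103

6509 * 67 = 436103
5) 436103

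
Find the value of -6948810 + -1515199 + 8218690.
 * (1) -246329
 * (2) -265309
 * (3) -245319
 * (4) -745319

First: -6948810 + -1515199 = -8464009
Then: -8464009 + 8218690 = -245319
3) -245319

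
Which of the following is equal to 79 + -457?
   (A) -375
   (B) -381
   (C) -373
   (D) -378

79 + -457 = -378
D) -378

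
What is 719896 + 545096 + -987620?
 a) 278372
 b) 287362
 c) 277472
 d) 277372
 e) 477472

First: 719896 + 545096 = 1264992
Then: 1264992 + -987620 = 277372
d) 277372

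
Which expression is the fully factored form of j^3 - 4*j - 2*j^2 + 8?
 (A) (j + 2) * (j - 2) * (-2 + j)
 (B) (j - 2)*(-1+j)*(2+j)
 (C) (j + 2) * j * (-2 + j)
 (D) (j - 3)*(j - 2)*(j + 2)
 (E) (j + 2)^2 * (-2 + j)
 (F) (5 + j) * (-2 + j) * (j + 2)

We need to factor j^3 - 4*j - 2*j^2 + 8.
The factored form is (j + 2) * (j - 2) * (-2 + j).
A) (j + 2) * (j - 2) * (-2 + j)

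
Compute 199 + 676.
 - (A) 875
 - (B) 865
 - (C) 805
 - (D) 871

199 + 676 = 875
A) 875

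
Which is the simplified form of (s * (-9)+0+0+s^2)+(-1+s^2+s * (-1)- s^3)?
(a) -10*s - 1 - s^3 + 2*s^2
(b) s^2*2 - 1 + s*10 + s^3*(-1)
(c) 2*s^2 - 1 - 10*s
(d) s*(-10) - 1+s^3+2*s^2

Adding the polynomials and combining like terms:
(s*(-9) + 0 + 0 + s^2) + (-1 + s^2 + s*(-1) - s^3)
= -10*s - 1 - s^3 + 2*s^2
a) -10*s - 1 - s^3 + 2*s^2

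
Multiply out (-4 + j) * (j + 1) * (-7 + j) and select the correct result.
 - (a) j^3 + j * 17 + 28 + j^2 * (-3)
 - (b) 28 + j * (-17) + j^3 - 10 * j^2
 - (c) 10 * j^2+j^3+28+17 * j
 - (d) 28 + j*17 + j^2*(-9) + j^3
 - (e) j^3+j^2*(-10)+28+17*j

Expanding (-4 + j) * (j + 1) * (-7 + j):
= j^3+j^2*(-10)+28+17*j
e) j^3+j^2*(-10)+28+17*j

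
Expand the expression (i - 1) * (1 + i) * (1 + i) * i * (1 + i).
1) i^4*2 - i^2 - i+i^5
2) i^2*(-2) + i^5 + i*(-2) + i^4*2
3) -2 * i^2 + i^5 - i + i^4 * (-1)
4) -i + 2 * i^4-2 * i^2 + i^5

Expanding (i - 1) * (1 + i) * (1 + i) * i * (1 + i):
= -i + 2 * i^4-2 * i^2 + i^5
4) -i + 2 * i^4-2 * i^2 + i^5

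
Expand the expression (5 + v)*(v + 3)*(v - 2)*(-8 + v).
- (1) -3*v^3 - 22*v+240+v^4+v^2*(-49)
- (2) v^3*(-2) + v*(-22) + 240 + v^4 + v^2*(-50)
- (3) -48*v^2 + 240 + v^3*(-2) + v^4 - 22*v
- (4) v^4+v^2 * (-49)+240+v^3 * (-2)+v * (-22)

Expanding (5 + v)*(v + 3)*(v - 2)*(-8 + v):
= v^4+v^2 * (-49)+240+v^3 * (-2)+v * (-22)
4) v^4+v^2 * (-49)+240+v^3 * (-2)+v * (-22)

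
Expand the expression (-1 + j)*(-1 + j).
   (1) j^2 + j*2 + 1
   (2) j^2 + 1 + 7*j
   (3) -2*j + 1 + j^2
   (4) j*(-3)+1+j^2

Expanding (-1 + j)*(-1 + j):
= -2*j + 1 + j^2
3) -2*j + 1 + j^2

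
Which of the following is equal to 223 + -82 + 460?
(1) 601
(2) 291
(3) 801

First: 223 + -82 = 141
Then: 141 + 460 = 601
1) 601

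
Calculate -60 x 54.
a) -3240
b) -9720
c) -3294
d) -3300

-60 * 54 = -3240
a) -3240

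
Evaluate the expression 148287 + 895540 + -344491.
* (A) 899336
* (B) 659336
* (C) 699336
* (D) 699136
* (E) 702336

First: 148287 + 895540 = 1043827
Then: 1043827 + -344491 = 699336
C) 699336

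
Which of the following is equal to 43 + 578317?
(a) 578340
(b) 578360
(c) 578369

43 + 578317 = 578360
b) 578360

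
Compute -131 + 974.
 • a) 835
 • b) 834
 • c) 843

-131 + 974 = 843
c) 843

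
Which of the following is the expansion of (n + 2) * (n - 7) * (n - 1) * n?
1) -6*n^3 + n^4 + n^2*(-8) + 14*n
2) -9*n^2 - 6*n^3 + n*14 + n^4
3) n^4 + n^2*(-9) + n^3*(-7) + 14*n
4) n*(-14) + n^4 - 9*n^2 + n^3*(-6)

Expanding (n + 2) * (n - 7) * (n - 1) * n:
= -9*n^2 - 6*n^3 + n*14 + n^4
2) -9*n^2 - 6*n^3 + n*14 + n^4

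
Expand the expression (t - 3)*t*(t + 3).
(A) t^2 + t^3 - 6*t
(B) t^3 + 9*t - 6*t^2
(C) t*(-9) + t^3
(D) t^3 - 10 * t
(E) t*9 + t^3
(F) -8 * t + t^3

Expanding (t - 3)*t*(t + 3):
= t*(-9) + t^3
C) t*(-9) + t^3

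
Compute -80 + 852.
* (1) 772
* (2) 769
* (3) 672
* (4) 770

-80 + 852 = 772
1) 772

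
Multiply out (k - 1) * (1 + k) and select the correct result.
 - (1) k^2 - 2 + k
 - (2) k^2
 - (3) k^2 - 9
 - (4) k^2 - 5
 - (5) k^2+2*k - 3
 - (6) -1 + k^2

Expanding (k - 1) * (1 + k):
= -1 + k^2
6) -1 + k^2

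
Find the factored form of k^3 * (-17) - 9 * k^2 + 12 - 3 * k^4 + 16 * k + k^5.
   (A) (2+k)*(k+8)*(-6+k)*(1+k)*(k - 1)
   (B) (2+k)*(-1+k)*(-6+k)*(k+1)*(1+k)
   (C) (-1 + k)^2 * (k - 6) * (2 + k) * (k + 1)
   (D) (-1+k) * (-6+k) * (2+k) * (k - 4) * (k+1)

We need to factor k^3 * (-17) - 9 * k^2 + 12 - 3 * k^4 + 16 * k + k^5.
The factored form is (2+k)*(-1+k)*(-6+k)*(k+1)*(1+k).
B) (2+k)*(-1+k)*(-6+k)*(k+1)*(1+k)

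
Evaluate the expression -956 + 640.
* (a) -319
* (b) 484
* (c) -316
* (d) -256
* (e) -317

-956 + 640 = -316
c) -316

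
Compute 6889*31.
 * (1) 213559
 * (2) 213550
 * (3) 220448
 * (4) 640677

6889 * 31 = 213559
1) 213559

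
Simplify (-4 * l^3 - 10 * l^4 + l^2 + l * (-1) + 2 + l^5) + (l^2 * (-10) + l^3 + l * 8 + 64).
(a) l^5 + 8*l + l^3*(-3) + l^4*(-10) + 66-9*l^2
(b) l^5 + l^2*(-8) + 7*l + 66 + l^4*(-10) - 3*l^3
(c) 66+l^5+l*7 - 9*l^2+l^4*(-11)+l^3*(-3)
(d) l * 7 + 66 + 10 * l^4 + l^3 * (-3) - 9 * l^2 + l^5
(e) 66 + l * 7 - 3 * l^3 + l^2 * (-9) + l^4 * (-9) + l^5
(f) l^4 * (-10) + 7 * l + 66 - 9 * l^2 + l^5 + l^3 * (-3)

Adding the polynomials and combining like terms:
(-4*l^3 - 10*l^4 + l^2 + l*(-1) + 2 + l^5) + (l^2*(-10) + l^3 + l*8 + 64)
= l^4 * (-10) + 7 * l + 66 - 9 * l^2 + l^5 + l^3 * (-3)
f) l^4 * (-10) + 7 * l + 66 - 9 * l^2 + l^5 + l^3 * (-3)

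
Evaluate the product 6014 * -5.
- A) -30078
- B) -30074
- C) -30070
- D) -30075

6014 * -5 = -30070
C) -30070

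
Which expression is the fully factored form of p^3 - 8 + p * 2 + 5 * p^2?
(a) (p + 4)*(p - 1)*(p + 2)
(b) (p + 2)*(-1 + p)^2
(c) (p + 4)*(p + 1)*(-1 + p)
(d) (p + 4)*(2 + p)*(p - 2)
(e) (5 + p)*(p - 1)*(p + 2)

We need to factor p^3 - 8 + p * 2 + 5 * p^2.
The factored form is (p + 4)*(p - 1)*(p + 2).
a) (p + 4)*(p - 1)*(p + 2)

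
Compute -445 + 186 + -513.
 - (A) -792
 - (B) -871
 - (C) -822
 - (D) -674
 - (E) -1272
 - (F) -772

First: -445 + 186 = -259
Then: -259 + -513 = -772
F) -772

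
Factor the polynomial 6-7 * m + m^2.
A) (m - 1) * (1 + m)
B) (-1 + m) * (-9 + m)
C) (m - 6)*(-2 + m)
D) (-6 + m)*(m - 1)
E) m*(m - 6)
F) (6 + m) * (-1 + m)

We need to factor 6-7 * m + m^2.
The factored form is (-6 + m)*(m - 1).
D) (-6 + m)*(m - 1)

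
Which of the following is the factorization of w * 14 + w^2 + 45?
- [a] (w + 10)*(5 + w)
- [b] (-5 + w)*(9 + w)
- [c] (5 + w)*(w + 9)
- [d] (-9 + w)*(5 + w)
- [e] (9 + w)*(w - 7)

We need to factor w * 14 + w^2 + 45.
The factored form is (5 + w)*(w + 9).
c) (5 + w)*(w + 9)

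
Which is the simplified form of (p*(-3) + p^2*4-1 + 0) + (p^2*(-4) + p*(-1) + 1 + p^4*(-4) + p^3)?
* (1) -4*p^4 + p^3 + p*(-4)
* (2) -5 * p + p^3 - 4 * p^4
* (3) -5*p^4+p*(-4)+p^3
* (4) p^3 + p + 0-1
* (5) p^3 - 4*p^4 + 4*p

Adding the polynomials and combining like terms:
(p*(-3) + p^2*4 - 1 + 0) + (p^2*(-4) + p*(-1) + 1 + p^4*(-4) + p^3)
= -4*p^4 + p^3 + p*(-4)
1) -4*p^4 + p^3 + p*(-4)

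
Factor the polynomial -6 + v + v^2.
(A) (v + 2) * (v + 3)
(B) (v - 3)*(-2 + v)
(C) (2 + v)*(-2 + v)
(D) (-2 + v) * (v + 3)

We need to factor -6 + v + v^2.
The factored form is (-2 + v) * (v + 3).
D) (-2 + v) * (v + 3)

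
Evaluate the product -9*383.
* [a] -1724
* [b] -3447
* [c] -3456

-9 * 383 = -3447
b) -3447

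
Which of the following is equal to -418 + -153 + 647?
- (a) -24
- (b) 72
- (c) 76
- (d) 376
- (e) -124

First: -418 + -153 = -571
Then: -571 + 647 = 76
c) 76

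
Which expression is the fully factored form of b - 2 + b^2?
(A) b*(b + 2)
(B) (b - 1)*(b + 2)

We need to factor b - 2 + b^2.
The factored form is (b - 1)*(b + 2).
B) (b - 1)*(b + 2)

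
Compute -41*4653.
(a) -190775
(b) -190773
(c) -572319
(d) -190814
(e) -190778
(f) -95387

-41 * 4653 = -190773
b) -190773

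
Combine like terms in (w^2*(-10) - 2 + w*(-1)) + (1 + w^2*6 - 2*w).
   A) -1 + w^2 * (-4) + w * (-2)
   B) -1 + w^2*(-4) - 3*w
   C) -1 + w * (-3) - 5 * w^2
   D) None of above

Adding the polynomials and combining like terms:
(w^2*(-10) - 2 + w*(-1)) + (1 + w^2*6 - 2*w)
= -1 + w^2*(-4) - 3*w
B) -1 + w^2*(-4) - 3*w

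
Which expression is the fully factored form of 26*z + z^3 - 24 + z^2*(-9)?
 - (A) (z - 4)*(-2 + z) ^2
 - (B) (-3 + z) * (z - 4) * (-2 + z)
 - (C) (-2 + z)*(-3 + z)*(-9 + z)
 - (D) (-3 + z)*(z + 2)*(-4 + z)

We need to factor 26*z + z^3 - 24 + z^2*(-9).
The factored form is (-3 + z) * (z - 4) * (-2 + z).
B) (-3 + z) * (z - 4) * (-2 + z)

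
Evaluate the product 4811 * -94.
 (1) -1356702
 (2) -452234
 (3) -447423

4811 * -94 = -452234
2) -452234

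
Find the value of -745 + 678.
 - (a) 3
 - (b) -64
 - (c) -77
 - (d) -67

-745 + 678 = -67
d) -67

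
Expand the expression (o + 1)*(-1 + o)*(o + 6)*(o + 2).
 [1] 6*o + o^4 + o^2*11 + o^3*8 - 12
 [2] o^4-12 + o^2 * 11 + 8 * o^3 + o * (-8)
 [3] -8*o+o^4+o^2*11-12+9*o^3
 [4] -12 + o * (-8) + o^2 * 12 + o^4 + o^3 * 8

Expanding (o + 1)*(-1 + o)*(o + 6)*(o + 2):
= o^4-12 + o^2 * 11 + 8 * o^3 + o * (-8)
2) o^4-12 + o^2 * 11 + 8 * o^3 + o * (-8)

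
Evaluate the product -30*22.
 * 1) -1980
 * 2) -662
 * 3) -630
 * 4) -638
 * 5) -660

-30 * 22 = -660
5) -660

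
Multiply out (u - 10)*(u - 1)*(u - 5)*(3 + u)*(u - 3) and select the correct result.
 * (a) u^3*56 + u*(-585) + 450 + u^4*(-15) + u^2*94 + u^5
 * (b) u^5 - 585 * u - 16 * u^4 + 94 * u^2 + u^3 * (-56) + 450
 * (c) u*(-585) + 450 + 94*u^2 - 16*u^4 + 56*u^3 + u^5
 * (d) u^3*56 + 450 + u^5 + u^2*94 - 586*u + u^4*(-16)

Expanding (u - 10)*(u - 1)*(u - 5)*(3 + u)*(u - 3):
= u*(-585) + 450 + 94*u^2 - 16*u^4 + 56*u^3 + u^5
c) u*(-585) + 450 + 94*u^2 - 16*u^4 + 56*u^3 + u^5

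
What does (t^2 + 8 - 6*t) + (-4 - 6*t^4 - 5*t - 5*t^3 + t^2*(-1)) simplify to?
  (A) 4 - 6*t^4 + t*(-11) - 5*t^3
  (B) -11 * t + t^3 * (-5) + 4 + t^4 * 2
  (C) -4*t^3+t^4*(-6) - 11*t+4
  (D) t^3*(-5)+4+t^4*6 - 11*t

Adding the polynomials and combining like terms:
(t^2 + 8 - 6*t) + (-4 - 6*t^4 - 5*t - 5*t^3 + t^2*(-1))
= 4 - 6*t^4 + t*(-11) - 5*t^3
A) 4 - 6*t^4 + t*(-11) - 5*t^3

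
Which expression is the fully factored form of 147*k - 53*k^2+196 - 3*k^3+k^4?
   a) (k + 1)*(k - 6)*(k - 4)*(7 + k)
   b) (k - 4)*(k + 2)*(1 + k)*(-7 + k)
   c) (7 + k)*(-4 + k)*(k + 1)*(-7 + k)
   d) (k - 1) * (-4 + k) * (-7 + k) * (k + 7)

We need to factor 147*k - 53*k^2+196 - 3*k^3+k^4.
The factored form is (7 + k)*(-4 + k)*(k + 1)*(-7 + k).
c) (7 + k)*(-4 + k)*(k + 1)*(-7 + k)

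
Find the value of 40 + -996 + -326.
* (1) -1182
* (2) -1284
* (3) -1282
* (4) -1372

First: 40 + -996 = -956
Then: -956 + -326 = -1282
3) -1282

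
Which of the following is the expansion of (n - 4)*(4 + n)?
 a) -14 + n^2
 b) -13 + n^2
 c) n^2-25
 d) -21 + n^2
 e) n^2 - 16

Expanding (n - 4)*(4 + n):
= n^2 - 16
e) n^2 - 16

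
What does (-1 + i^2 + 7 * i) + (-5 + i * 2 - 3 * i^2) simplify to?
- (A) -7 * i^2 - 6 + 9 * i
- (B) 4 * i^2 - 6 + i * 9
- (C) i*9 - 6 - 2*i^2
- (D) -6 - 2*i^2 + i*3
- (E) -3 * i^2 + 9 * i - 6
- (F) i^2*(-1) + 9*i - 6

Adding the polynomials and combining like terms:
(-1 + i^2 + 7*i) + (-5 + i*2 - 3*i^2)
= i*9 - 6 - 2*i^2
C) i*9 - 6 - 2*i^2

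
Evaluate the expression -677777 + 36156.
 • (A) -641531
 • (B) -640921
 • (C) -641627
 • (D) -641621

-677777 + 36156 = -641621
D) -641621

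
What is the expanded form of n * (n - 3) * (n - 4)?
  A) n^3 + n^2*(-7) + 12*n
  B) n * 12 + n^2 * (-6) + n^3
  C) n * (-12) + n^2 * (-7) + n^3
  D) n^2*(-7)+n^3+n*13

Expanding n * (n - 3) * (n - 4):
= n^3 + n^2*(-7) + 12*n
A) n^3 + n^2*(-7) + 12*n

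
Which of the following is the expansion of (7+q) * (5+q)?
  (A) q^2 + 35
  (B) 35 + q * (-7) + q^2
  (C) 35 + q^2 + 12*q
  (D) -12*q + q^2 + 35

Expanding (7+q) * (5+q):
= 35 + q^2 + 12*q
C) 35 + q^2 + 12*q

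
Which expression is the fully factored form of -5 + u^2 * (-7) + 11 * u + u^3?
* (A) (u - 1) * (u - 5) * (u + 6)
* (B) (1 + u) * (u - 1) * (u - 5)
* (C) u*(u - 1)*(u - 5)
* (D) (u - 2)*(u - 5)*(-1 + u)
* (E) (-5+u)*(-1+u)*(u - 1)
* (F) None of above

We need to factor -5 + u^2 * (-7) + 11 * u + u^3.
The factored form is (-5+u)*(-1+u)*(u - 1).
E) (-5+u)*(-1+u)*(u - 1)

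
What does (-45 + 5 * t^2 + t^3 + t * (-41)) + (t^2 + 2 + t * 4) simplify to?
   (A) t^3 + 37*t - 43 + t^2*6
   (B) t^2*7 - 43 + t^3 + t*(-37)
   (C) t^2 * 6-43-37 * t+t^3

Adding the polynomials and combining like terms:
(-45 + 5*t^2 + t^3 + t*(-41)) + (t^2 + 2 + t*4)
= t^2 * 6-43-37 * t+t^3
C) t^2 * 6-43-37 * t+t^3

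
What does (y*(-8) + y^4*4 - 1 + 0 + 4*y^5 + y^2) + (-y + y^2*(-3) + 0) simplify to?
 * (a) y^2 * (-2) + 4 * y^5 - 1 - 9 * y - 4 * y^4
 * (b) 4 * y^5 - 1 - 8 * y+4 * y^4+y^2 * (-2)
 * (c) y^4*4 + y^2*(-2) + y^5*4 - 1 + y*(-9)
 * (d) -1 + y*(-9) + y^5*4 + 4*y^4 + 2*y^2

Adding the polynomials and combining like terms:
(y*(-8) + y^4*4 - 1 + 0 + 4*y^5 + y^2) + (-y + y^2*(-3) + 0)
= y^4*4 + y^2*(-2) + y^5*4 - 1 + y*(-9)
c) y^4*4 + y^2*(-2) + y^5*4 - 1 + y*(-9)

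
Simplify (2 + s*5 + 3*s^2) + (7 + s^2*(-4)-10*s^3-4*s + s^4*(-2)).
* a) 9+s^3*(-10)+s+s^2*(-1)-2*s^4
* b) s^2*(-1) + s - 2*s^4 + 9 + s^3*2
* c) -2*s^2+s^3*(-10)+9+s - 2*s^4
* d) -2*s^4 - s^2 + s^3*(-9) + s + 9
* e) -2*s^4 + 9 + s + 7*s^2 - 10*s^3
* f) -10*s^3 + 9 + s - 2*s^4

Adding the polynomials and combining like terms:
(2 + s*5 + 3*s^2) + (7 + s^2*(-4) - 10*s^3 - 4*s + s^4*(-2))
= 9+s^3*(-10)+s+s^2*(-1)-2*s^4
a) 9+s^3*(-10)+s+s^2*(-1)-2*s^4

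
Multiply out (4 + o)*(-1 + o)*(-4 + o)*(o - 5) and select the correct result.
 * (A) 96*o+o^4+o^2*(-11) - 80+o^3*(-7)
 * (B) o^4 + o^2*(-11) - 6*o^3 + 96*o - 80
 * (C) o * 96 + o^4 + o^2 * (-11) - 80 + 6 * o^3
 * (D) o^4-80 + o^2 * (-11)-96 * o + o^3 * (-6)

Expanding (4 + o)*(-1 + o)*(-4 + o)*(o - 5):
= o^4 + o^2*(-11) - 6*o^3 + 96*o - 80
B) o^4 + o^2*(-11) - 6*o^3 + 96*o - 80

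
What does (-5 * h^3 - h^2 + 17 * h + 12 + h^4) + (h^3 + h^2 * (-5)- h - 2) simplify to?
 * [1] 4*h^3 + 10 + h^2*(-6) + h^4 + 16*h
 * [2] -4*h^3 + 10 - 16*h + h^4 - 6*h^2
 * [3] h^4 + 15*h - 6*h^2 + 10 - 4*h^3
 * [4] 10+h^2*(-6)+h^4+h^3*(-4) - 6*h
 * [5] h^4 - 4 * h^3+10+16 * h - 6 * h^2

Adding the polynomials and combining like terms:
(-5*h^3 - h^2 + 17*h + 12 + h^4) + (h^3 + h^2*(-5) - h - 2)
= h^4 - 4 * h^3+10+16 * h - 6 * h^2
5) h^4 - 4 * h^3+10+16 * h - 6 * h^2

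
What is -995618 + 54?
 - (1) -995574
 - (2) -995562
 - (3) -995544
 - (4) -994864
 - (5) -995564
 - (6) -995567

-995618 + 54 = -995564
5) -995564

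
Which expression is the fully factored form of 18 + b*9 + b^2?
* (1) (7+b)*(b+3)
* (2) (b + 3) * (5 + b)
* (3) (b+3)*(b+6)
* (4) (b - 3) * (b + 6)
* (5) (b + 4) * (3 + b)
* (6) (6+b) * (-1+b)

We need to factor 18 + b*9 + b^2.
The factored form is (b+3)*(b+6).
3) (b+3)*(b+6)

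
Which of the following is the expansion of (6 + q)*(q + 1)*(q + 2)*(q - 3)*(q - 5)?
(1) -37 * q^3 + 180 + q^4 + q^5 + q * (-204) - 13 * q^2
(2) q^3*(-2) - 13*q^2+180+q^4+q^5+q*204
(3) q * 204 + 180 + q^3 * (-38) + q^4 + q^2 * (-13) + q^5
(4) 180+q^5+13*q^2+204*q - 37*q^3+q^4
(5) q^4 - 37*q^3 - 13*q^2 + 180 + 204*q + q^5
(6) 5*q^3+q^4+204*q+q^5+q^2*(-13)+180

Expanding (6 + q)*(q + 1)*(q + 2)*(q - 3)*(q - 5):
= q^4 - 37*q^3 - 13*q^2 + 180 + 204*q + q^5
5) q^4 - 37*q^3 - 13*q^2 + 180 + 204*q + q^5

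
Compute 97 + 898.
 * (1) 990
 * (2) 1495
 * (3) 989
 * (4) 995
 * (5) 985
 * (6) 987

97 + 898 = 995
4) 995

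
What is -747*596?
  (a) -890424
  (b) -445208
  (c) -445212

-747 * 596 = -445212
c) -445212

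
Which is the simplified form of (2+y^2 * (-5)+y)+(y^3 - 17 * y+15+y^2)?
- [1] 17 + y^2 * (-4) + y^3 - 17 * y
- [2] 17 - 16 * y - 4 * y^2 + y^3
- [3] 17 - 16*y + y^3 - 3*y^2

Adding the polynomials and combining like terms:
(2 + y^2*(-5) + y) + (y^3 - 17*y + 15 + y^2)
= 17 - 16 * y - 4 * y^2 + y^3
2) 17 - 16 * y - 4 * y^2 + y^3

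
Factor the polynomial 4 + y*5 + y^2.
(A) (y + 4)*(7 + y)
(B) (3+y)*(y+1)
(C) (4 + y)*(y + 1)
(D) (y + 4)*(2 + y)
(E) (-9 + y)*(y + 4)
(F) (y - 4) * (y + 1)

We need to factor 4 + y*5 + y^2.
The factored form is (4 + y)*(y + 1).
C) (4 + y)*(y + 1)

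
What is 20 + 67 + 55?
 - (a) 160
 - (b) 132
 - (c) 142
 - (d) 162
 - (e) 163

First: 20 + 67 = 87
Then: 87 + 55 = 142
c) 142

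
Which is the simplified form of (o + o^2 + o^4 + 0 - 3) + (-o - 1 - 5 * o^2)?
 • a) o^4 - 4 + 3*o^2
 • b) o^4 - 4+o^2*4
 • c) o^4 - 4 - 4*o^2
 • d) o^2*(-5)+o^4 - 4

Adding the polynomials and combining like terms:
(o + o^2 + o^4 + 0 - 3) + (-o - 1 - 5*o^2)
= o^4 - 4 - 4*o^2
c) o^4 - 4 - 4*o^2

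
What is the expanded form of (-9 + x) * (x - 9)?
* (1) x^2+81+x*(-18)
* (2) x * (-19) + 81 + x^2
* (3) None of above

Expanding (-9 + x) * (x - 9):
= x^2+81+x*(-18)
1) x^2+81+x*(-18)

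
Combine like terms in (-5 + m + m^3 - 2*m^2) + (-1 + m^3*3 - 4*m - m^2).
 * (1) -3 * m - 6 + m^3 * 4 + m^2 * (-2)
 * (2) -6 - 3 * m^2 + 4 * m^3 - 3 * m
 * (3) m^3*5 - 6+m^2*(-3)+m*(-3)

Adding the polynomials and combining like terms:
(-5 + m + m^3 - 2*m^2) + (-1 + m^3*3 - 4*m - m^2)
= -6 - 3 * m^2 + 4 * m^3 - 3 * m
2) -6 - 3 * m^2 + 4 * m^3 - 3 * m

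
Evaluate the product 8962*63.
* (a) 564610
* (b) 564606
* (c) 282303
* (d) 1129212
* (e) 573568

8962 * 63 = 564606
b) 564606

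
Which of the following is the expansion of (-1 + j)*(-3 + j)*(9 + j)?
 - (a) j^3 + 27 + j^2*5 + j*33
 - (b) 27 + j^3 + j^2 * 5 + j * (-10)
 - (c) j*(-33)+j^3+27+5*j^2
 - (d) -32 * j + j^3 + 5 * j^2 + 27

Expanding (-1 + j)*(-3 + j)*(9 + j):
= j*(-33)+j^3+27+5*j^2
c) j*(-33)+j^3+27+5*j^2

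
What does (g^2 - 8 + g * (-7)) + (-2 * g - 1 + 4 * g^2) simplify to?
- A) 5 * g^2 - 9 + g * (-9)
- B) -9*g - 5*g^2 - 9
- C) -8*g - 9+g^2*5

Adding the polynomials and combining like terms:
(g^2 - 8 + g*(-7)) + (-2*g - 1 + 4*g^2)
= 5 * g^2 - 9 + g * (-9)
A) 5 * g^2 - 9 + g * (-9)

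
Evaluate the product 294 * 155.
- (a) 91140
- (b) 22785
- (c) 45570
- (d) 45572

294 * 155 = 45570
c) 45570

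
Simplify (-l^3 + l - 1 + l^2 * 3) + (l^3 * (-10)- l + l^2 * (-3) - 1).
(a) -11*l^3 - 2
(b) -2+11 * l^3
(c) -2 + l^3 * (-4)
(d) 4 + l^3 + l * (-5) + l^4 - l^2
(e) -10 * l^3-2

Adding the polynomials and combining like terms:
(-l^3 + l - 1 + l^2*3) + (l^3*(-10) - l + l^2*(-3) - 1)
= -11*l^3 - 2
a) -11*l^3 - 2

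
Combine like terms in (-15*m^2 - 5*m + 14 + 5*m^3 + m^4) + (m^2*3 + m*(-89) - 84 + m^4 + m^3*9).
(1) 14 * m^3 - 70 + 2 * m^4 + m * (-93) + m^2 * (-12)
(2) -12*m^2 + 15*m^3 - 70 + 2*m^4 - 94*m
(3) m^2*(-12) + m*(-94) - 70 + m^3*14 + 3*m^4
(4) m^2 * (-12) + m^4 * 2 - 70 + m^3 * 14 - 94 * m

Adding the polynomials and combining like terms:
(-15*m^2 - 5*m + 14 + 5*m^3 + m^4) + (m^2*3 + m*(-89) - 84 + m^4 + m^3*9)
= m^2 * (-12) + m^4 * 2 - 70 + m^3 * 14 - 94 * m
4) m^2 * (-12) + m^4 * 2 - 70 + m^3 * 14 - 94 * m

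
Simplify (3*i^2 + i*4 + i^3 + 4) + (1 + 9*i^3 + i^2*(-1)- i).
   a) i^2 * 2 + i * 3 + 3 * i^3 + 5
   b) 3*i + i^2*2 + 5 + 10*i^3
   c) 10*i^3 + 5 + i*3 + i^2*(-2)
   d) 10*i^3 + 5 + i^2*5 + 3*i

Adding the polynomials and combining like terms:
(3*i^2 + i*4 + i^3 + 4) + (1 + 9*i^3 + i^2*(-1) - i)
= 3*i + i^2*2 + 5 + 10*i^3
b) 3*i + i^2*2 + 5 + 10*i^3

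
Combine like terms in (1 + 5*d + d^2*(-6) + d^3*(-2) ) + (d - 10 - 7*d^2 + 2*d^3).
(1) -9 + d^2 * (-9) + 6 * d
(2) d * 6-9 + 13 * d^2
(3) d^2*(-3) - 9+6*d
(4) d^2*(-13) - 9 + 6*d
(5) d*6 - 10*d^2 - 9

Adding the polynomials and combining like terms:
(1 + 5*d + d^2*(-6) + d^3*(-2)) + (d - 10 - 7*d^2 + 2*d^3)
= d^2*(-13) - 9 + 6*d
4) d^2*(-13) - 9 + 6*d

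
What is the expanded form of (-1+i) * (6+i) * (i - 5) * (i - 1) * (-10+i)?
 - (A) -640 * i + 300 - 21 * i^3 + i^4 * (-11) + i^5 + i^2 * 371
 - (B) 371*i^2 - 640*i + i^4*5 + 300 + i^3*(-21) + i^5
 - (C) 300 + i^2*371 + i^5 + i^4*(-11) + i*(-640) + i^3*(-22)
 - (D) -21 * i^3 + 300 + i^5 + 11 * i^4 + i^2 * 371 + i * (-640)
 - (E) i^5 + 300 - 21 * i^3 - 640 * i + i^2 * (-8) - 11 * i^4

Expanding (-1+i) * (6+i) * (i - 5) * (i - 1) * (-10+i):
= -640 * i + 300 - 21 * i^3 + i^4 * (-11) + i^5 + i^2 * 371
A) -640 * i + 300 - 21 * i^3 + i^4 * (-11) + i^5 + i^2 * 371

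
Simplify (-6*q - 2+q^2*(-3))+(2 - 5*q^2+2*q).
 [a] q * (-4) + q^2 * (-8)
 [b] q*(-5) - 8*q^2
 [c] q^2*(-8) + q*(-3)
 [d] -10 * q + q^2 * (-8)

Adding the polynomials and combining like terms:
(-6*q - 2 + q^2*(-3)) + (2 - 5*q^2 + 2*q)
= q * (-4) + q^2 * (-8)
a) q * (-4) + q^2 * (-8)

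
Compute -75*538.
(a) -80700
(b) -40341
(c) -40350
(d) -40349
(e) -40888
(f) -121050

-75 * 538 = -40350
c) -40350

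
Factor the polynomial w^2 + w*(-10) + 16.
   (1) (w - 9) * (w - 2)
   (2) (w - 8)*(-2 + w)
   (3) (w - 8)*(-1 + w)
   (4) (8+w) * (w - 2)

We need to factor w^2 + w*(-10) + 16.
The factored form is (w - 8)*(-2 + w).
2) (w - 8)*(-2 + w)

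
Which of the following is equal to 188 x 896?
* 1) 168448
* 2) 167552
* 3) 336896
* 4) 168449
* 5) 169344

188 * 896 = 168448
1) 168448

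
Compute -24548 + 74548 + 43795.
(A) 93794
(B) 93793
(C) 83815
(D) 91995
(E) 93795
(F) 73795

First: -24548 + 74548 = 50000
Then: 50000 + 43795 = 93795
E) 93795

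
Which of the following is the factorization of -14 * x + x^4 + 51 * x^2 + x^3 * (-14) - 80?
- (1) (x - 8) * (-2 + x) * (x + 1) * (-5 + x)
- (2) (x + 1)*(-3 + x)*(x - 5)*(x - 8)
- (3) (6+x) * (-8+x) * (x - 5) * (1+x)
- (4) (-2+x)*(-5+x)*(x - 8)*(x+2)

We need to factor -14 * x + x^4 + 51 * x^2 + x^3 * (-14) - 80.
The factored form is (x - 8) * (-2 + x) * (x + 1) * (-5 + x).
1) (x - 8) * (-2 + x) * (x + 1) * (-5 + x)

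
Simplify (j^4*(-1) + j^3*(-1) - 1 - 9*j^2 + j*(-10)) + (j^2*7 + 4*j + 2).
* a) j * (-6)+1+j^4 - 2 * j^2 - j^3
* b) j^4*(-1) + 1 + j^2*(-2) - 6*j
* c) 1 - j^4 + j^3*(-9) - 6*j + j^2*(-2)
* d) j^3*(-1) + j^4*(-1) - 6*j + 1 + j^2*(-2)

Adding the polynomials and combining like terms:
(j^4*(-1) + j^3*(-1) - 1 - 9*j^2 + j*(-10)) + (j^2*7 + 4*j + 2)
= j^3*(-1) + j^4*(-1) - 6*j + 1 + j^2*(-2)
d) j^3*(-1) + j^4*(-1) - 6*j + 1 + j^2*(-2)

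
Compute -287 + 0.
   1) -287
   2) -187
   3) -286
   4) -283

-287 + 0 = -287
1) -287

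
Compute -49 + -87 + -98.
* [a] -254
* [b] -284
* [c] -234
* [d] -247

First: -49 + -87 = -136
Then: -136 + -98 = -234
c) -234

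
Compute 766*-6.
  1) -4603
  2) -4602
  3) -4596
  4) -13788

766 * -6 = -4596
3) -4596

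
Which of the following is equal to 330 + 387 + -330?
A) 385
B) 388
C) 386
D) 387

First: 330 + 387 = 717
Then: 717 + -330 = 387
D) 387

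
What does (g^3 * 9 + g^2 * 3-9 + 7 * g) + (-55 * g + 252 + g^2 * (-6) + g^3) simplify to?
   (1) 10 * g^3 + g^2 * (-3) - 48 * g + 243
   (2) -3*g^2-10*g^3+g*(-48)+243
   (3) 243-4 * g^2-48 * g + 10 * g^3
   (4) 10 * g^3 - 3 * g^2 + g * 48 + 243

Adding the polynomials and combining like terms:
(g^3*9 + g^2*3 - 9 + 7*g) + (-55*g + 252 + g^2*(-6) + g^3)
= 10 * g^3 + g^2 * (-3) - 48 * g + 243
1) 10 * g^3 + g^2 * (-3) - 48 * g + 243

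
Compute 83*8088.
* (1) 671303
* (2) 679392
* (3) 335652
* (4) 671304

83 * 8088 = 671304
4) 671304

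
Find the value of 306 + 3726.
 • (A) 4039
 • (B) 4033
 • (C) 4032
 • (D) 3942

306 + 3726 = 4032
C) 4032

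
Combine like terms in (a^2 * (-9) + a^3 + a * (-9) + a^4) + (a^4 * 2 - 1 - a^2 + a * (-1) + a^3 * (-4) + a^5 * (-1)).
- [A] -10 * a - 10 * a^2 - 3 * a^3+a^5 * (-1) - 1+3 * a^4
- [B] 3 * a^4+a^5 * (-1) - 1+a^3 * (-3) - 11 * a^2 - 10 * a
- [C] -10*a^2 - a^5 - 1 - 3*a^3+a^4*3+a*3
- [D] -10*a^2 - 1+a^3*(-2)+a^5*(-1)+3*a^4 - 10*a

Adding the polynomials and combining like terms:
(a^2*(-9) + a^3 + a*(-9) + a^4) + (a^4*2 - 1 - a^2 + a*(-1) + a^3*(-4) + a^5*(-1))
= -10 * a - 10 * a^2 - 3 * a^3+a^5 * (-1) - 1+3 * a^4
A) -10 * a - 10 * a^2 - 3 * a^3+a^5 * (-1) - 1+3 * a^4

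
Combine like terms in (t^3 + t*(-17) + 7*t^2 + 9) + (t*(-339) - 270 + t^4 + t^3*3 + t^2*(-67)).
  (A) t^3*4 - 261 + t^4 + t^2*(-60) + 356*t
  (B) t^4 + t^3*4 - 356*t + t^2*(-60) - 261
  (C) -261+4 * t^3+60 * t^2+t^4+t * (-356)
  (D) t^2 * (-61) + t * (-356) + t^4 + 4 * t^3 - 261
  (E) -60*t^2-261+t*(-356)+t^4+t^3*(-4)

Adding the polynomials and combining like terms:
(t^3 + t*(-17) + 7*t^2 + 9) + (t*(-339) - 270 + t^4 + t^3*3 + t^2*(-67))
= t^4 + t^3*4 - 356*t + t^2*(-60) - 261
B) t^4 + t^3*4 - 356*t + t^2*(-60) - 261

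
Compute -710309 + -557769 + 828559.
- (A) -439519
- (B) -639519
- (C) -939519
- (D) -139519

First: -710309 + -557769 = -1268078
Then: -1268078 + 828559 = -439519
A) -439519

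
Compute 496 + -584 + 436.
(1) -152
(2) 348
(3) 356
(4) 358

First: 496 + -584 = -88
Then: -88 + 436 = 348
2) 348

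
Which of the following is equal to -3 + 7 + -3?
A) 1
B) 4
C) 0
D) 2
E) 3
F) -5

First: -3 + 7 = 4
Then: 4 + -3 = 1
A) 1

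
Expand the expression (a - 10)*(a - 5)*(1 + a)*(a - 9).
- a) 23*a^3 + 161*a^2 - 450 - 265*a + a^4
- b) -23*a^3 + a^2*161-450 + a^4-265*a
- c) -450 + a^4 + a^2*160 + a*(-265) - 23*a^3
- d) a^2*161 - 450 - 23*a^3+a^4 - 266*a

Expanding (a - 10)*(a - 5)*(1 + a)*(a - 9):
= -23*a^3 + a^2*161-450 + a^4-265*a
b) -23*a^3 + a^2*161-450 + a^4-265*a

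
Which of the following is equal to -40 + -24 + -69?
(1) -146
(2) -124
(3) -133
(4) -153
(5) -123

First: -40 + -24 = -64
Then: -64 + -69 = -133
3) -133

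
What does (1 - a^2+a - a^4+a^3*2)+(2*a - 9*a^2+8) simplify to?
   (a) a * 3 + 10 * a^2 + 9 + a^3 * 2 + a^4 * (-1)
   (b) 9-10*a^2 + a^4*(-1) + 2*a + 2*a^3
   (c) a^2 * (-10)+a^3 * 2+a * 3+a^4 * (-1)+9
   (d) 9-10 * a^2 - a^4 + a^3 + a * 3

Adding the polynomials and combining like terms:
(1 - a^2 + a - a^4 + a^3*2) + (2*a - 9*a^2 + 8)
= a^2 * (-10)+a^3 * 2+a * 3+a^4 * (-1)+9
c) a^2 * (-10)+a^3 * 2+a * 3+a^4 * (-1)+9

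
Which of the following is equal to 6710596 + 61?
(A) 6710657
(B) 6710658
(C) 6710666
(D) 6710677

6710596 + 61 = 6710657
A) 6710657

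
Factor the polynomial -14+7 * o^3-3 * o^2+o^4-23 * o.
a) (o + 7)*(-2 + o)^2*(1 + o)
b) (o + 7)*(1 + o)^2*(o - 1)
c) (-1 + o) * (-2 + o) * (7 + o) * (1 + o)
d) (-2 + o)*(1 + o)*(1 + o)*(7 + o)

We need to factor -14+7 * o^3-3 * o^2+o^4-23 * o.
The factored form is (-2 + o)*(1 + o)*(1 + o)*(7 + o).
d) (-2 + o)*(1 + o)*(1 + o)*(7 + o)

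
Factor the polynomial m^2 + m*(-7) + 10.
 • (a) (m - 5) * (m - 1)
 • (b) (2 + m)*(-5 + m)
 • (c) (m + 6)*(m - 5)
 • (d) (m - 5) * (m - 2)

We need to factor m^2 + m*(-7) + 10.
The factored form is (m - 5) * (m - 2).
d) (m - 5) * (m - 2)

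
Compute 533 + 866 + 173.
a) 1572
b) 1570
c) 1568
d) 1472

First: 533 + 866 = 1399
Then: 1399 + 173 = 1572
a) 1572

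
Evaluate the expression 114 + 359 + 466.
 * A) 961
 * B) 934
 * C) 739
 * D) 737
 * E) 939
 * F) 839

First: 114 + 359 = 473
Then: 473 + 466 = 939
E) 939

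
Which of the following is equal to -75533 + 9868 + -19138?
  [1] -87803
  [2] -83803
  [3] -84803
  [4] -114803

First: -75533 + 9868 = -65665
Then: -65665 + -19138 = -84803
3) -84803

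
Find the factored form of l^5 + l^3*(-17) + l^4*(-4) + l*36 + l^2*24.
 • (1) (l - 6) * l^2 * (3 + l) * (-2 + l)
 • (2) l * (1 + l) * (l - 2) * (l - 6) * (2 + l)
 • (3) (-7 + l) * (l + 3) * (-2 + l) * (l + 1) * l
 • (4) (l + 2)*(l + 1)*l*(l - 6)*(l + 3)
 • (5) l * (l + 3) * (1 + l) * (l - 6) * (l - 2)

We need to factor l^5 + l^3*(-17) + l^4*(-4) + l*36 + l^2*24.
The factored form is l * (l + 3) * (1 + l) * (l - 6) * (l - 2).
5) l * (l + 3) * (1 + l) * (l - 6) * (l - 2)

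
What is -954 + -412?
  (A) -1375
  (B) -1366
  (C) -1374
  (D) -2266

-954 + -412 = -1366
B) -1366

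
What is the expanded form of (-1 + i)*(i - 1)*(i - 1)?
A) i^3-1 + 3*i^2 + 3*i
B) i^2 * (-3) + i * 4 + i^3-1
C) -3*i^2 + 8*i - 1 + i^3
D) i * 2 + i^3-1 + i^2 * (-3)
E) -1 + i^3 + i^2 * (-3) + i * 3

Expanding (-1 + i)*(i - 1)*(i - 1):
= -1 + i^3 + i^2 * (-3) + i * 3
E) -1 + i^3 + i^2 * (-3) + i * 3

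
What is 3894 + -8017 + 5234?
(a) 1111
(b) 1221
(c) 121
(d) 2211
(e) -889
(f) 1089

First: 3894 + -8017 = -4123
Then: -4123 + 5234 = 1111
a) 1111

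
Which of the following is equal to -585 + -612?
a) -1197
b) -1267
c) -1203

-585 + -612 = -1197
a) -1197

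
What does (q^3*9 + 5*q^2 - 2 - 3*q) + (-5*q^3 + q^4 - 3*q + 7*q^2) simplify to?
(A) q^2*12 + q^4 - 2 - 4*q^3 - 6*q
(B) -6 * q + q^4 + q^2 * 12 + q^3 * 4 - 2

Adding the polynomials and combining like terms:
(q^3*9 + 5*q^2 - 2 - 3*q) + (-5*q^3 + q^4 - 3*q + 7*q^2)
= -6 * q + q^4 + q^2 * 12 + q^3 * 4 - 2
B) -6 * q + q^4 + q^2 * 12 + q^3 * 4 - 2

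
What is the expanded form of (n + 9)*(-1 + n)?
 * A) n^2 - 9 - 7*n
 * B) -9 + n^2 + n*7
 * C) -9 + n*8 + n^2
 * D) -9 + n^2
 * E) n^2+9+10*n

Expanding (n + 9)*(-1 + n):
= -9 + n*8 + n^2
C) -9 + n*8 + n^2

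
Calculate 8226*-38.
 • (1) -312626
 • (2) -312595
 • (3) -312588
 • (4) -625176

8226 * -38 = -312588
3) -312588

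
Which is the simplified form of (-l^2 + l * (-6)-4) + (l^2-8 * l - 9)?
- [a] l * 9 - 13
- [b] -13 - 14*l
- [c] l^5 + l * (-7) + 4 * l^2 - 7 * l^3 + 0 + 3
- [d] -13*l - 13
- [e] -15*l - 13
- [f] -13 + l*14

Adding the polynomials and combining like terms:
(-l^2 + l*(-6) - 4) + (l^2 - 8*l - 9)
= -13 - 14*l
b) -13 - 14*l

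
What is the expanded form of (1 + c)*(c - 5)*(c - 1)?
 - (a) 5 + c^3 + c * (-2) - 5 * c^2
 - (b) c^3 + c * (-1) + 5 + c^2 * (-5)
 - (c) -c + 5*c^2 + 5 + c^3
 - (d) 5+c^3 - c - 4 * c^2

Expanding (1 + c)*(c - 5)*(c - 1):
= c^3 + c * (-1) + 5 + c^2 * (-5)
b) c^3 + c * (-1) + 5 + c^2 * (-5)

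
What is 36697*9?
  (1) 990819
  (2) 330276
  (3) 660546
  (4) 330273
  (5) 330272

36697 * 9 = 330273
4) 330273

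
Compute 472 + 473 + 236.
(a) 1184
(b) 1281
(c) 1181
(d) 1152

First: 472 + 473 = 945
Then: 945 + 236 = 1181
c) 1181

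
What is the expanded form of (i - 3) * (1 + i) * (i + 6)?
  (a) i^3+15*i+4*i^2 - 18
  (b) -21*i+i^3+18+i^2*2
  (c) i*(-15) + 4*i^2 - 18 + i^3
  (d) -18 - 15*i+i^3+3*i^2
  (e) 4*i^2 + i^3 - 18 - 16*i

Expanding (i - 3) * (1 + i) * (i + 6):
= i*(-15) + 4*i^2 - 18 + i^3
c) i*(-15) + 4*i^2 - 18 + i^3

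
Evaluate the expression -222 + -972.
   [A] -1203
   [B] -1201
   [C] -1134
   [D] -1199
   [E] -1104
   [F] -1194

-222 + -972 = -1194
F) -1194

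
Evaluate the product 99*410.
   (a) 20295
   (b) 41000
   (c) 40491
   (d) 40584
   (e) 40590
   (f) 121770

99 * 410 = 40590
e) 40590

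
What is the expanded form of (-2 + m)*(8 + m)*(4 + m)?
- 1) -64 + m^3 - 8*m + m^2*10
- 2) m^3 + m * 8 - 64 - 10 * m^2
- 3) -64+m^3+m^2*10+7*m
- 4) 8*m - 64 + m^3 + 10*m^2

Expanding (-2 + m)*(8 + m)*(4 + m):
= 8*m - 64 + m^3 + 10*m^2
4) 8*m - 64 + m^3 + 10*m^2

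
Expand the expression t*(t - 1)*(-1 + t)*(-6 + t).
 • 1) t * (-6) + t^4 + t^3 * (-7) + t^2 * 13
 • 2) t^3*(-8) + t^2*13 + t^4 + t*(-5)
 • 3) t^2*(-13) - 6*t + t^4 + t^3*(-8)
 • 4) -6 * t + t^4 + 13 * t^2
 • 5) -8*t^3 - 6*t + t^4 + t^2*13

Expanding t*(t - 1)*(-1 + t)*(-6 + t):
= -8*t^3 - 6*t + t^4 + t^2*13
5) -8*t^3 - 6*t + t^4 + t^2*13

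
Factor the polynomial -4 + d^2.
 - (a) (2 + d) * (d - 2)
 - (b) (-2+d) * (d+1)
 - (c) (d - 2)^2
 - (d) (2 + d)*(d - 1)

We need to factor -4 + d^2.
The factored form is (2 + d) * (d - 2).
a) (2 + d) * (d - 2)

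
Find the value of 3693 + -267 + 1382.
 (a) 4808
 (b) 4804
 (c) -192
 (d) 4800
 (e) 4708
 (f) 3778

First: 3693 + -267 = 3426
Then: 3426 + 1382 = 4808
a) 4808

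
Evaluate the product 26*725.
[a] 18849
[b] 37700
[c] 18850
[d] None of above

26 * 725 = 18850
c) 18850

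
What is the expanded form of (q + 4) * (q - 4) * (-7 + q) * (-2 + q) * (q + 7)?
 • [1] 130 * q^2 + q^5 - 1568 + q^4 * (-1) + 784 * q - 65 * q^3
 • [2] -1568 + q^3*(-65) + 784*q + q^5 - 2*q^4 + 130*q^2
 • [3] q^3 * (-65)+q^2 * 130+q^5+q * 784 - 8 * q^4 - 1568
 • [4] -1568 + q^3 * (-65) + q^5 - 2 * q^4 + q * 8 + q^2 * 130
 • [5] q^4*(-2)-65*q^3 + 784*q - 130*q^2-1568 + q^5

Expanding (q + 4) * (q - 4) * (-7 + q) * (-2 + q) * (q + 7):
= -1568 + q^3*(-65) + 784*q + q^5 - 2*q^4 + 130*q^2
2) -1568 + q^3*(-65) + 784*q + q^5 - 2*q^4 + 130*q^2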